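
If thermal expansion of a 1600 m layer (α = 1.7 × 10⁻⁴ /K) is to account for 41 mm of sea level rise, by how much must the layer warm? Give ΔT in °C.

ΔT ≈ 0.151 °C

ΔT = Δh/(αH) = 0.041 / (1.7×10⁻⁴ × 1600) ≈ 0.1507 °C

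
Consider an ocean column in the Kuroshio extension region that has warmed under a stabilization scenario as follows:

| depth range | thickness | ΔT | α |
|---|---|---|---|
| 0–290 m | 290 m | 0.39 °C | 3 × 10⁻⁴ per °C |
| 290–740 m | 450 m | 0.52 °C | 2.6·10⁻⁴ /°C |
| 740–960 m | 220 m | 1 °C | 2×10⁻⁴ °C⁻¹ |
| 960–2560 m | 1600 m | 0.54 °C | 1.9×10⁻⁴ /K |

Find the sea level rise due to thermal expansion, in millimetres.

Layer 1: 3×10⁻⁴ × 0.39 × 290 = 0.03393 m
450 × 0.52 × 2.6×10⁻⁴ = 0.06084 m
740–960 m: 2×10⁻⁴ × 220 × 1 = 0.04400 m
960–2560 m: 0.54 × 1600 × 1.9×10⁻⁴ = 0.16416 m
Δh = 0.03393 + 0.06084 + 0.04400 + 0.16416 = 0.30293 m ≈ 300 mm

Δh = 300 mm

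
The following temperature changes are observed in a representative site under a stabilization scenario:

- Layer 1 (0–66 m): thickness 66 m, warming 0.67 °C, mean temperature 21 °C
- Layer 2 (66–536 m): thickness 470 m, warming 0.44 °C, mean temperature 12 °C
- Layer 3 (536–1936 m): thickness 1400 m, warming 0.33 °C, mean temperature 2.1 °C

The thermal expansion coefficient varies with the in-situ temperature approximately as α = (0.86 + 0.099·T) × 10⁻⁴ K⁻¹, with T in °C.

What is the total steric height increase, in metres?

0.105 m of thermosteric rise

Layer 1: α = (0.86 + 0.099×21)×10⁻⁴ = 2.939×10⁻⁴ K⁻¹
Layer 2: α = (0.86 + 0.099×12)×10⁻⁴ = 2.048×10⁻⁴ K⁻¹
Layer 3: α = (0.86 + 0.099×2.1)×10⁻⁴ = 1.0679×10⁻⁴ K⁻¹
Layer 1: 0.67 × 2.939×10⁻⁴ × 66 = 0.012996258 m
470 × 0.44 × 2.048×10⁻⁴ = 0.04235264 m
536–1936 m: 1.0679×10⁻⁴ × 0.33 × 1400 = 0.04933698 m
Δh = 0.012996258 + 0.04235264 + 0.04933698 = 0.104685878 m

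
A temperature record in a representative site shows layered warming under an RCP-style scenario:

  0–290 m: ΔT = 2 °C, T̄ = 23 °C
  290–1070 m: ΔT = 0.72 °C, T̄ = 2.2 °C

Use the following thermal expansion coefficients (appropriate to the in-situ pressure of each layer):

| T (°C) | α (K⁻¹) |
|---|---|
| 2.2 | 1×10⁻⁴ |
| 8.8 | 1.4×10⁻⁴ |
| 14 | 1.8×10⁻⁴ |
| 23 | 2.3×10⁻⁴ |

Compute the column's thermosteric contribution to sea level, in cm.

Layer 1 at 23 °C → α = 2.3×10⁻⁴ K⁻¹
Layer 2 at 2.2 °C → α = 1×10⁻⁴ K⁻¹
0–290 m: 290 × 2.3×10⁻⁴ × 2 = 0.13340 m
780 × 0.72 × 1×10⁻⁴ = 0.05616 m
Δh = 0.13340 + 0.05616 = 0.18956 m

about 19.0 cm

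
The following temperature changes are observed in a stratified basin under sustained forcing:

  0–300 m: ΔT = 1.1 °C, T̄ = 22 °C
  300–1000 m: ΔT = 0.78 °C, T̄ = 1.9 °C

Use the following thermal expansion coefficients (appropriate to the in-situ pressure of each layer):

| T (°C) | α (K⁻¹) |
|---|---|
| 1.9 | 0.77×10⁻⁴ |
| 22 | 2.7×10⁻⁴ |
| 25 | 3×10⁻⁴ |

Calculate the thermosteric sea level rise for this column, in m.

Layer 1 at 22 °C → α = 2.7×10⁻⁴ K⁻¹
Layer 2 at 1.9 °C → α = 0.77×10⁻⁴ K⁻¹
2.7×10⁻⁴ × 300 × 1.1 = 0.08910 m
0.77×10⁻⁴ × 700 × 0.78 = 0.042042 m
Δh = 0.08910 + 0.042042 = 0.131142 m

0.131 m of thermosteric rise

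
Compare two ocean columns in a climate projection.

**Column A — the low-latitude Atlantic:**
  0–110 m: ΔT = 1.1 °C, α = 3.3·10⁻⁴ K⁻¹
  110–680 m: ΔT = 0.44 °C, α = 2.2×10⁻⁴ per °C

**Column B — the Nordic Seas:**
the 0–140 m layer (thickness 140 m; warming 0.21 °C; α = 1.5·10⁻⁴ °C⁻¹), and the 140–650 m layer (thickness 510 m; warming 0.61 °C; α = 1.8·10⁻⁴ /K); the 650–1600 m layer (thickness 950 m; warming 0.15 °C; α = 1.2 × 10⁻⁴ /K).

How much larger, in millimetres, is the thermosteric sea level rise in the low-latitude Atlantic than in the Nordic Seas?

A 0–110 m: 1.1 × 3.3×10⁻⁴ × 110 = 0.03993 m
A Layer 2: 570 × 2.2×10⁻⁴ × 0.44 = 0.055176 m
A total: 0.095106 m
B 0–140 m: 1.5×10⁻⁴ × 140 × 0.21 = 0.00441 m
B Layer 2: 0.61 × 510 × 1.8×10⁻⁴ = 0.055998 m
B 950 × 1.2×10⁻⁴ × 0.15 = 0.01710 m
B total: 0.077508 m
Difference: 0.095106 − 0.077508 = 0.017598 m

18 mm larger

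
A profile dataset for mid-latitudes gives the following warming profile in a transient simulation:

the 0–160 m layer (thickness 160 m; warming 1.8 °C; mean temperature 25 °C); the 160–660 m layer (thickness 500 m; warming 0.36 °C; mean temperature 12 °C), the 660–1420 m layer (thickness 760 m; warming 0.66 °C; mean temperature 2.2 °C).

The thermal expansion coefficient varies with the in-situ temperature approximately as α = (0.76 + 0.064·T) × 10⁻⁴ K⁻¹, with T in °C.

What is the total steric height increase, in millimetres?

140 mm of thermosteric rise

Layer 1: α = (0.76 + 0.064×25)×10⁻⁴ = 2.36×10⁻⁴ K⁻¹
Layer 2: α = (0.76 + 0.064×12)×10⁻⁴ = 1.528×10⁻⁴ K⁻¹
Layer 3: α = (0.76 + 0.064×2.2)×10⁻⁴ = 0.9008×10⁻⁴ K⁻¹
2.36×10⁻⁴ × 160 × 1.8 = 0.067968 m
160–660 m: 1.528×10⁻⁴ × 0.36 × 500 = 0.027504 m
660–1420 m: 0.66 × 0.9008×10⁻⁴ × 760 = 0.045184128 m
Δh = 0.067968 + 0.027504 + 0.045184128 = 0.140656128 m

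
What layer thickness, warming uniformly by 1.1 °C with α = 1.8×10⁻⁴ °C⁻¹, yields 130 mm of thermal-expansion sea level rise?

H ≈ 657 m

H = Δh/(αΔT) = 0.13 / (1.8×10⁻⁴ × 1.1) ≈ 656.6 m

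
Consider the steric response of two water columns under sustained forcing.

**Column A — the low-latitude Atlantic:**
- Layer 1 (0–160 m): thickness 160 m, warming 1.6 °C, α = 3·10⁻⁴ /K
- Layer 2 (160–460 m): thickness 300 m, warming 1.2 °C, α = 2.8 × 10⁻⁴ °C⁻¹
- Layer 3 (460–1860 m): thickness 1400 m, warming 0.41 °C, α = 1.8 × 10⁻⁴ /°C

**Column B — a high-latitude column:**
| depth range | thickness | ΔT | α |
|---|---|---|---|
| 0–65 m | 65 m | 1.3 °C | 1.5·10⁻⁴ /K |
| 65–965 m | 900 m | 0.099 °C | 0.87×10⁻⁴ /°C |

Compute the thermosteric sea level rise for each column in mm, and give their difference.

A 0–160 m: 1.6 × 3×10⁻⁴ × 160 = 0.07680 m
A Layer 2: 300 × 2.8×10⁻⁴ × 1.2 = 0.10080 m
A 0.41 × 1400 × 1.8×10⁻⁴ = 0.10332 m
A total: 0.28092 m
B 65 × 1.5×10⁻⁴ × 1.3 = 0.012675 m
B 65–965 m: 900 × 0.099 × 0.87×10⁻⁴ = 0.0077517 m
B total: 0.0204267 m
Difference: 0.28092 − 0.0204267 = 0.2604933 m

A: 281 mm; B: 20.4 mm; difference 260 mm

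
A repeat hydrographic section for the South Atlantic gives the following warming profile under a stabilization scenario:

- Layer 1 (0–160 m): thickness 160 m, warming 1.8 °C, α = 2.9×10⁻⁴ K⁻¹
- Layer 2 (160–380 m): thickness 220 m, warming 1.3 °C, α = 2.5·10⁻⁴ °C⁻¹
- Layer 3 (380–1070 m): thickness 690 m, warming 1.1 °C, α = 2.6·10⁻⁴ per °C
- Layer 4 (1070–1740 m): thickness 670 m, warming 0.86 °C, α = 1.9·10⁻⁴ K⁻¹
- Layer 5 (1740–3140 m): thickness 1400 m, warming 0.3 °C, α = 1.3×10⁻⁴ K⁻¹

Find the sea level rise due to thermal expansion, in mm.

516 mm of thermosteric rise

1.8 × 160 × 2.9×10⁻⁴ = 0.08352 m
160–380 m: 220 × 1.3 × 2.5×10⁻⁴ = 0.07150 m
690 × 2.6×10⁻⁴ × 1.1 = 0.19734 m
Layer 4: 0.86 × 1.9×10⁻⁴ × 670 = 0.109478 m
Layer 5: 1400 × 0.3 × 1.3×10⁻⁴ = 0.05460 m
Δh = 0.08352 + 0.07150 + 0.19734 + 0.109478 + 0.05460 = 0.516438 m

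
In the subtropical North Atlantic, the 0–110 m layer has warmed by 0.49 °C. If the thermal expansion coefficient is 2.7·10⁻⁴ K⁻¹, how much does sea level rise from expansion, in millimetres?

Δh = αΔT·H = 2.7×10⁻⁴ × 0.49 × 110 = 0.014553 m

Δh ≈ 14.6 mm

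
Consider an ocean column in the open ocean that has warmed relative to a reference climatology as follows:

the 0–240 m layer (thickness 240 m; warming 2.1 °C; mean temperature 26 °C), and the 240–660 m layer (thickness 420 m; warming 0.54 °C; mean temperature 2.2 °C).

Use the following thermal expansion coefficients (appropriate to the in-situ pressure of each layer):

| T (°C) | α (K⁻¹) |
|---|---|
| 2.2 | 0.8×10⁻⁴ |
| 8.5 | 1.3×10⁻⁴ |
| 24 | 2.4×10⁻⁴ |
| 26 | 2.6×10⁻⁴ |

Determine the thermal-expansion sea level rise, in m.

Layer 1 at 26 °C → α = 2.6×10⁻⁴ K⁻¹
Layer 2 at 2.2 °C → α = 0.8×10⁻⁴ K⁻¹
0–240 m: 240 × 2.6×10⁻⁴ × 2.1 = 0.13104 m
0.8×10⁻⁴ × 0.54 × 420 = 0.018144 m
Δh = 0.13104 + 0.018144 = 0.149184 m

0.15 m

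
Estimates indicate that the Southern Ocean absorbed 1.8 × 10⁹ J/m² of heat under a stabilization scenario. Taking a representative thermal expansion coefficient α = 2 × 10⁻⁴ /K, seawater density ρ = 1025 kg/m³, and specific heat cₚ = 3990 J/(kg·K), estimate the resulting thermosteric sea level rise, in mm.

Δh ≈ 88.0 mm

Δh = αQ/(ρcₚ) = 2×10⁻⁴ × 1.8×10⁹ / (1025 × 3990) ≈ 0.088025 m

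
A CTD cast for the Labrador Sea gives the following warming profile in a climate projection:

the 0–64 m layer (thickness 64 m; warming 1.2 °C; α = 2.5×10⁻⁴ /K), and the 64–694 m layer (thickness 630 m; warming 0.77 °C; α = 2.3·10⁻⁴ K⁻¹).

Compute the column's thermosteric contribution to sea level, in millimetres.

Layer 1: 1.2 × 2.5×10⁻⁴ × 64 = 0.01920 m
Layer 2: 630 × 2.3×10⁻⁴ × 0.77 = 0.111573 m
Δh = 0.01920 + 0.111573 = 0.130773 m

Δh = 131 mm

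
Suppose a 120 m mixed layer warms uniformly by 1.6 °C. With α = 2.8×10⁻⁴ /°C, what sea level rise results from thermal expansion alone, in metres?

Δh = αΔT·H = 2.8×10⁻⁴ × 1.6 × 120 = 0.05376 m

0.0538 m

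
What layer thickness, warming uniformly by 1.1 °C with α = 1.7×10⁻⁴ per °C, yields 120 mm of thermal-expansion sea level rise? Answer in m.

about 642 m

H = Δh/(αΔT) = 0.12 / (1.7×10⁻⁴ × 1.1) ≈ 641.7 m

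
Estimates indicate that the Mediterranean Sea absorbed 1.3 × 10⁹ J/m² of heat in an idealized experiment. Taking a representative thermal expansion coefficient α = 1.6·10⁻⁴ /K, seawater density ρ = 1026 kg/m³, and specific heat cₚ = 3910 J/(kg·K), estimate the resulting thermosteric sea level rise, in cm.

5.18 cm of thermosteric rise

Δh = αQ/(ρcₚ) = 1.6×10⁻⁴ × 1.3×10⁹ / (1026 × 3910) ≈ 0.051849 m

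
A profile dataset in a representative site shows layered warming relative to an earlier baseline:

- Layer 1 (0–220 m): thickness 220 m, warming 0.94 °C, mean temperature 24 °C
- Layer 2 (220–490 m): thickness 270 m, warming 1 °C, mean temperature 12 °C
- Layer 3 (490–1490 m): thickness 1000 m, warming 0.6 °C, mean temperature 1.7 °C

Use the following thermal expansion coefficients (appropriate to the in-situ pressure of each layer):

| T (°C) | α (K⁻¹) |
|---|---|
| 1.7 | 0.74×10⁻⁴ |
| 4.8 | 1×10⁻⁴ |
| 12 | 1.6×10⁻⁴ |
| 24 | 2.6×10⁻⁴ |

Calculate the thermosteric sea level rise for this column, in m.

Layer 1 at 24 °C → α = 2.6×10⁻⁴ K⁻¹
Layer 2 at 12 °C → α = 1.6×10⁻⁴ K⁻¹
Layer 3 at 1.7 °C → α = 0.74×10⁻⁴ K⁻¹
2.6×10⁻⁴ × 0.94 × 220 = 0.053768 m
Layer 2: 270 × 1.6×10⁻⁴ × 1 = 0.04320 m
490–1490 m: 0.6 × 1000 × 0.74×10⁻⁴ = 0.04440 m
Δh = 0.053768 + 0.04320 + 0.04440 = 0.141368 m ≈ 0.141 m

0.141 m of thermosteric rise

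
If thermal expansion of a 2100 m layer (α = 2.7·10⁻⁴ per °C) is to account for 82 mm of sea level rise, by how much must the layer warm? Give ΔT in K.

ΔT = Δh/(αH) = 0.082 / (2.7×10⁻⁴ × 2100) ≈ 0.1446 K

about 0.145 K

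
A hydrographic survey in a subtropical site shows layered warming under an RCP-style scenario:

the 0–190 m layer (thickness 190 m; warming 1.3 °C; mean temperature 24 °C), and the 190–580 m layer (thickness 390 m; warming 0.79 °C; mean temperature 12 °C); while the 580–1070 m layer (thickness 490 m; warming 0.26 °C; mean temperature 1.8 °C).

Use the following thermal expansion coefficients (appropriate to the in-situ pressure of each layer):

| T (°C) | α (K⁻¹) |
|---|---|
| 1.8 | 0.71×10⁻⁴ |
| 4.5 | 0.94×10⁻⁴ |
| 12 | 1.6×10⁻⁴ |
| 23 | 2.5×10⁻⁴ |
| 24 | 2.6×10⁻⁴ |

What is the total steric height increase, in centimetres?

Layer 1 at 24 °C → α = 2.6×10⁻⁴ K⁻¹
Layer 2 at 12 °C → α = 1.6×10⁻⁴ K⁻¹
Layer 3 at 1.8 °C → α = 0.71×10⁻⁴ K⁻¹
Layer 1: 1.3 × 190 × 2.6×10⁻⁴ = 0.06422 m
190–580 m: 1.6×10⁻⁴ × 0.79 × 390 = 0.049296 m
0.71×10⁻⁴ × 0.26 × 490 = 0.0090454 m
Δh = 0.06422 + 0.049296 + 0.0090454 = 0.1225614 m

Δh = 12.3 cm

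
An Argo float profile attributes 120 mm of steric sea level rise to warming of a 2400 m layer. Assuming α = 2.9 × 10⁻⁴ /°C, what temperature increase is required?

ΔT = Δh/(αH) = 0.12 / (2.9×10⁻⁴ × 2400) ≈ 0.1724 K

0.172 K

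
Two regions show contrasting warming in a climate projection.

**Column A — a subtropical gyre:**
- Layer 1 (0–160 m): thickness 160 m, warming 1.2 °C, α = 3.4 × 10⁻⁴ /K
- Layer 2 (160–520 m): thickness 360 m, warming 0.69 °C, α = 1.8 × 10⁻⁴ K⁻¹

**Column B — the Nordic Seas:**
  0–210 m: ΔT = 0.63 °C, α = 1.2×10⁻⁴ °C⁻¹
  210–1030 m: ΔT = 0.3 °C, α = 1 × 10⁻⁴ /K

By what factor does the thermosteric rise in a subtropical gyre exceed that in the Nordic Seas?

A Layer 1: 160 × 1.2 × 3.4×10⁻⁴ = 0.06528 m
A 0.69 × 1.8×10⁻⁴ × 360 = 0.044712 m
A total: 0.109992 m
B 0–210 m: 210 × 1.2×10⁻⁴ × 0.63 = 0.015876 m
B Layer 2: 0.3 × 820 × 1×10⁻⁴ = 0.02460 m
B total: 0.040476 m
Ratio: 0.109992 / 0.040476 ≈ 2.717

2.72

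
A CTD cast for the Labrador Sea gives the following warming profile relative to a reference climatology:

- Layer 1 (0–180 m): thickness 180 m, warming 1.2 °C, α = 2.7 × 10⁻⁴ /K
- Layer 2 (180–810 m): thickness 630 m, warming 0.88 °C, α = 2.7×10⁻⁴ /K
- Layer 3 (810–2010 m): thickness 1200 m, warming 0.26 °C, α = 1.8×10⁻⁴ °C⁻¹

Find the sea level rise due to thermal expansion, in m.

0–180 m: 180 × 2.7×10⁻⁴ × 1.2 = 0.05832 m
Layer 2: 630 × 2.7×10⁻⁴ × 0.88 = 0.149688 m
0.26 × 1.8×10⁻⁴ × 1200 = 0.05616 m
Δh = 0.05832 + 0.149688 + 0.05616 = 0.264168 m

Δh ≈ 0.264 m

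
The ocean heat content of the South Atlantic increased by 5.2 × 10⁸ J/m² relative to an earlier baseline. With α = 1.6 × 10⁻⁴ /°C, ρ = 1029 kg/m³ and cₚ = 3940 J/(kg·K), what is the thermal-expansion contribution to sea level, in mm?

Δh = 20.5 mm

Δh = αQ/(ρcₚ) = 1.6×10⁻⁴ × 5.2×10⁸ / (1029 × 3940) ≈ 0.020522 m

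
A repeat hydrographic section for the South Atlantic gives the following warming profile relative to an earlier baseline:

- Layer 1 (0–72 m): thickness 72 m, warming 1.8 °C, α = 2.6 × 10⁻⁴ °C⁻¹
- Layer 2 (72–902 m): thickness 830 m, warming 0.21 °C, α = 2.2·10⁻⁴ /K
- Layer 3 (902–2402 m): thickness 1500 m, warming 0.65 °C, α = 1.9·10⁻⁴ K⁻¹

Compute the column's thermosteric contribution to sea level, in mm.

257 mm of thermosteric rise

Layer 1: 1.8 × 2.6×10⁻⁴ × 72 = 0.033696 m
830 × 2.2×10⁻⁴ × 0.21 = 0.038346 m
Layer 3: 1500 × 1.9×10⁻⁴ × 0.65 = 0.18525 m
Δh = 0.033696 + 0.038346 + 0.18525 = 0.257292 m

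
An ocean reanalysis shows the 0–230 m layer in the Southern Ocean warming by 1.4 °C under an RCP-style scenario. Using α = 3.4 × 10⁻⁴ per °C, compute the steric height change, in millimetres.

about 109 mm

Δh = αΔT·H = 3.4×10⁻⁴ × 1.4 × 230 = 0.10948 m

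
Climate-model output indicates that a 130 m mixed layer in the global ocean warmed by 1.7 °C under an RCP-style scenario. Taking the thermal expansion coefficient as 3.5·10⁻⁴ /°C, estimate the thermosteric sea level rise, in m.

Δh = αΔT·H = 3.5×10⁻⁴ × 1.7 × 130 = 0.07735 m

Δh ≈ 0.077 m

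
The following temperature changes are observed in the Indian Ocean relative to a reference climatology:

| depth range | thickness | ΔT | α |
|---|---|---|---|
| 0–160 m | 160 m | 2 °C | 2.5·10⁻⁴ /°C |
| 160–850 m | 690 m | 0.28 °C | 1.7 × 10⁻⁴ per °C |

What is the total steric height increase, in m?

0–160 m: 2.5×10⁻⁴ × 2 × 160 = 0.08000 m
1.7×10⁻⁴ × 690 × 0.28 = 0.032844 m
Δh = 0.08000 + 0.032844 = 0.112844 m

about 0.113 m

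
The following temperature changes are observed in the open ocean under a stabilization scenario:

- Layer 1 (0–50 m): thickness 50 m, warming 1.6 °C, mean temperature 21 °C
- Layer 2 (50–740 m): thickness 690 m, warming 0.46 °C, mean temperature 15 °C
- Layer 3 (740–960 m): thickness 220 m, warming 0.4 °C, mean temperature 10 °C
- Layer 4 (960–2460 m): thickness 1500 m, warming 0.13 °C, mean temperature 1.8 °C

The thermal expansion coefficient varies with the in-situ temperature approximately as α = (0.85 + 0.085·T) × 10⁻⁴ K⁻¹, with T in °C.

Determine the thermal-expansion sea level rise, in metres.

Δh = 0.12 m

Layer 1: α = (0.85 + 0.085×21)×10⁻⁴ = 2.635×10⁻⁴ K⁻¹
Layer 2: α = (0.85 + 0.085×15)×10⁻⁴ = 2.125×10⁻⁴ K⁻¹
Layer 3: α = (0.85 + 0.085×10)×10⁻⁴ = 1.7×10⁻⁴ K⁻¹
Layer 4: α = (0.85 + 0.085×1.8)×10⁻⁴ = 1.003×10⁻⁴ K⁻¹
0–50 m: 2.635×10⁻⁴ × 1.6 × 50 = 0.02108 m
0.46 × 690 × 2.125×10⁻⁴ = 0.0674475 m
Layer 3: 1.7×10⁻⁴ × 0.4 × 220 = 0.01496 m
960–2460 m: 0.13 × 1.003×10⁻⁴ × 1500 = 0.0195585 m
Δh = 0.02108 + 0.0674475 + 0.01496 + 0.0195585 = 0.123046 m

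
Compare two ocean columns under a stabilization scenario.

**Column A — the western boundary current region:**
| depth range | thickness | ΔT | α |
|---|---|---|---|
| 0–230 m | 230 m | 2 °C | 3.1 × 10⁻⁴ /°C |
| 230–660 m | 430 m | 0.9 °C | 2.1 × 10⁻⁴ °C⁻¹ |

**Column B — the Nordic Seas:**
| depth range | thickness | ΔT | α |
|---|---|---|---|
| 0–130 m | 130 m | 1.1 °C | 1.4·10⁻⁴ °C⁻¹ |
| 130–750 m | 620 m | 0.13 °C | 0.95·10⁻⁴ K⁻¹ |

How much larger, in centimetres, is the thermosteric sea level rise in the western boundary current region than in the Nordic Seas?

A 0–230 m: 2 × 3.1×10⁻⁴ × 230 = 0.14260 m
A 230–660 m: 2.1×10⁻⁴ × 430 × 0.9 = 0.08127 m
A total: 0.22387 m
B Layer 1: 1.4×10⁻⁴ × 1.1 × 130 = 0.02002 m
B 130–750 m: 0.95×10⁻⁴ × 0.13 × 620 = 0.007657 m
B total: 0.027677 m
Difference: 0.22387 − 0.027677 = 0.196193 m

19.6 cm larger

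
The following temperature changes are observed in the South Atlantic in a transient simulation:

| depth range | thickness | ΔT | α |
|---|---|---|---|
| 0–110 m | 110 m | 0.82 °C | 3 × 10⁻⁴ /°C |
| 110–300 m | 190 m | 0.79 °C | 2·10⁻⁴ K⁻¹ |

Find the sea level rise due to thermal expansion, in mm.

Δh = 57.1 mm

0–110 m: 3×10⁻⁴ × 110 × 0.82 = 0.02706 m
190 × 0.79 × 2×10⁻⁴ = 0.03002 m
Δh = 0.02706 + 0.03002 = 0.05708 m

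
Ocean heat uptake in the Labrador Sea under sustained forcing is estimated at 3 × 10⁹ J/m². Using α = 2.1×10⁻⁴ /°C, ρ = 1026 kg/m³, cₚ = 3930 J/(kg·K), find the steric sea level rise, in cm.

about 15.6 cm

Δh = αQ/(ρcₚ) = 2.1×10⁻⁴ × 3×10⁹ / (1026 × 3930) ≈ 0.15624 m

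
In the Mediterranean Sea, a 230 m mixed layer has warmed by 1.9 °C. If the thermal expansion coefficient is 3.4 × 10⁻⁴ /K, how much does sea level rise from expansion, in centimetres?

about 14.9 cm

Δh = αΔT·H = 3.4×10⁻⁴ × 1.9 × 230 = 0.14858 m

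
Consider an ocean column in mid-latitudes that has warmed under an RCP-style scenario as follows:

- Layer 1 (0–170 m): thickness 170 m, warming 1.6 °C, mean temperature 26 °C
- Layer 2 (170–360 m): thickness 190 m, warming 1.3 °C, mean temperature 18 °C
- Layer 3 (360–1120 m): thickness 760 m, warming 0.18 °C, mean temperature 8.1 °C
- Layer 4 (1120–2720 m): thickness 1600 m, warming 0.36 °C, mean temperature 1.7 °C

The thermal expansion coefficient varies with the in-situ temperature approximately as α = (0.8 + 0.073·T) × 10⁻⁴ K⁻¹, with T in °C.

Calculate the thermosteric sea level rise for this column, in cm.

Layer 1: α = (0.8 + 0.073×26)×10⁻⁴ = 2.698×10⁻⁴ K⁻¹
Layer 2: α = (0.8 + 0.073×18)×10⁻⁴ = 2.114×10⁻⁴ K⁻¹
Layer 3: α = (0.8 + 0.073×8.1)×10⁻⁴ = 1.3913×10⁻⁴ K⁻¹
Layer 4: α = (0.8 + 0.073×1.7)×10⁻⁴ = 0.9241×10⁻⁴ K⁻¹
Layer 1: 1.6 × 2.698×10⁻⁴ × 170 = 0.0733856 m
170–360 m: 2.114×10⁻⁴ × 190 × 1.3 = 0.0522158 m
0.18 × 1.3913×10⁻⁴ × 760 = 0.019032984 m
0.9241×10⁻⁴ × 0.36 × 1600 = 0.05322816 m
Δh = 0.0733856 + 0.0522158 + 0.019032984 + 0.05322816 = 0.197862544 m

19.8 cm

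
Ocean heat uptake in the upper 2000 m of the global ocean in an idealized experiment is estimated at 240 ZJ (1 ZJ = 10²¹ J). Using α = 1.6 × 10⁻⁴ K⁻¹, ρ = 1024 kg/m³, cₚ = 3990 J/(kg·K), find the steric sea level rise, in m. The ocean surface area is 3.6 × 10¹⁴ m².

Per unit area: Q = 240×10²¹ / (3.6×10¹⁴) ≈ 6.667×10⁸ J/m²
Δh = αQ/(ρcₚ) = 1.6×10⁻⁴ × 6.667×10⁸ / (1024 × 3990) ≈ 0.026108 m

0.026 m of thermosteric rise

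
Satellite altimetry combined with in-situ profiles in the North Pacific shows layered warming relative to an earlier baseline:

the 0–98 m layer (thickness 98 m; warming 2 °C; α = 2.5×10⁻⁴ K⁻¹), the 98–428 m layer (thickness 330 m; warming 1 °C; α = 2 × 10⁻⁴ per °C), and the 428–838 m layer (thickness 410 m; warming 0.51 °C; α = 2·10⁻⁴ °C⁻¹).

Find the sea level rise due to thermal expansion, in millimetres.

Δh = 157 mm

Layer 1: 98 × 2.5×10⁻⁴ × 2 = 0.04900 m
2×10⁻⁴ × 1 × 330 = 0.06600 m
428–838 m: 2×10⁻⁴ × 0.51 × 410 = 0.04182 m
Δh = 0.04900 + 0.06600 + 0.04182 = 0.15682 m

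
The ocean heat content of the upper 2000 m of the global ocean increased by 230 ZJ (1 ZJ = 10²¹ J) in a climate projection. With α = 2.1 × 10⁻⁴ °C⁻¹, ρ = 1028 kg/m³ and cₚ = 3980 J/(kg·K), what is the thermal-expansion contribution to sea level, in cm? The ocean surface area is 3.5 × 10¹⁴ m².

Δh = 3.4 cm

Per unit area: Q = 230×10²¹ / (3.5×10¹⁴) ≈ 6.571×10⁸ J/m²
Δh = αQ/(ρcₚ) = 2.1×10⁻⁴ × 6.571×10⁸ / (1028 × 3980) ≈ 0.033727 m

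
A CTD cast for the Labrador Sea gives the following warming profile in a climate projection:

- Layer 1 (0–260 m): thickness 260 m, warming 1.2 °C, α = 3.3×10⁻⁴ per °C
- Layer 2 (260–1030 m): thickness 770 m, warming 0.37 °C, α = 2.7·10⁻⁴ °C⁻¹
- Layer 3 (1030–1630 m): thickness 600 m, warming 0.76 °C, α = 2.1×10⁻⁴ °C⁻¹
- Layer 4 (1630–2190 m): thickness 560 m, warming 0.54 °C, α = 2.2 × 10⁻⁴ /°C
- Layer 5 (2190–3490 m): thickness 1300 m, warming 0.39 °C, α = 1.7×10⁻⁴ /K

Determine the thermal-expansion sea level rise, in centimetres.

42.8 cm

Layer 1: 1.2 × 260 × 3.3×10⁻⁴ = 0.10296 m
260–1030 m: 770 × 2.7×10⁻⁴ × 0.37 = 0.076923 m
600 × 2.1×10⁻⁴ × 0.76 = 0.09576 m
1630–2190 m: 0.54 × 2.2×10⁻⁴ × 560 = 0.066528 m
2190–3490 m: 0.39 × 1.7×10⁻⁴ × 1300 = 0.08619 m
Δh = 0.10296 + 0.076923 + 0.09576 + 0.066528 + 0.08619 = 0.428361 m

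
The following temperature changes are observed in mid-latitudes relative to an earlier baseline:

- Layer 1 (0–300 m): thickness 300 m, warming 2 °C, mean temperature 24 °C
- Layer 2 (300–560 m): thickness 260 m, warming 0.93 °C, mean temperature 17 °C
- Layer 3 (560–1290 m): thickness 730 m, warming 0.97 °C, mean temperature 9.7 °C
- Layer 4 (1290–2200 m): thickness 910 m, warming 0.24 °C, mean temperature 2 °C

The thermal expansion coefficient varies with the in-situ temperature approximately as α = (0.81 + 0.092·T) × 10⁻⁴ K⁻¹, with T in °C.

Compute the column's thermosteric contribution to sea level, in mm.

Layer 1: α = (0.81 + 0.092×24)×10⁻⁴ = 3.018×10⁻⁴ K⁻¹
Layer 2: α = (0.81 + 0.092×17)×10⁻⁴ = 2.374×10⁻⁴ K⁻¹
Layer 3: α = (0.81 + 0.092×9.7)×10⁻⁴ = 1.7024×10⁻⁴ K⁻¹
Layer 4: α = (0.81 + 0.092×2)×10⁻⁴ = 0.994×10⁻⁴ K⁻¹
300 × 2 × 3.018×10⁻⁴ = 0.18108 m
260 × 2.374×10⁻⁴ × 0.93 = 0.05740332 m
560–1290 m: 0.97 × 730 × 1.7024×10⁻⁴ = 0.120546944 m
Layer 4: 0.994×10⁻⁴ × 0.24 × 910 = 0.02170896 m
Δh = 0.18108 + 0.05740332 + 0.120546944 + 0.02170896 = 0.380739224 m

Δh = 380 mm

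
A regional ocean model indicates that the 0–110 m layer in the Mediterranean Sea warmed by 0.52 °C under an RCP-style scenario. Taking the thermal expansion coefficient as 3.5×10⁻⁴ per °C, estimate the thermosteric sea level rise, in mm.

Δh = αΔT·H = 3.5×10⁻⁴ × 0.52 × 110 = 0.02002 m

20 mm of thermosteric rise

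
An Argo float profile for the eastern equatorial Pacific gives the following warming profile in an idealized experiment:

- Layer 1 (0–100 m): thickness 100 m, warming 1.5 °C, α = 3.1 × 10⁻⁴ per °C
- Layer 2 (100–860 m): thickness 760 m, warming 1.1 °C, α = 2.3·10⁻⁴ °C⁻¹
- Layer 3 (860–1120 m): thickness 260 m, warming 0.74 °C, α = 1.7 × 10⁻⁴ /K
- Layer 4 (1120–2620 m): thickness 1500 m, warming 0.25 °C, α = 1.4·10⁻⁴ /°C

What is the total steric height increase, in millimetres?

Δh = 320 mm

0–100 m: 3.1×10⁻⁴ × 1.5 × 100 = 0.04650 m
760 × 2.3×10⁻⁴ × 1.1 = 0.19228 m
860–1120 m: 1.7×10⁻⁴ × 0.74 × 260 = 0.032708 m
1120–2620 m: 1500 × 0.25 × 1.4×10⁻⁴ = 0.05250 m
Δh = 0.04650 + 0.19228 + 0.032708 + 0.05250 = 0.323988 m ≈ 320 mm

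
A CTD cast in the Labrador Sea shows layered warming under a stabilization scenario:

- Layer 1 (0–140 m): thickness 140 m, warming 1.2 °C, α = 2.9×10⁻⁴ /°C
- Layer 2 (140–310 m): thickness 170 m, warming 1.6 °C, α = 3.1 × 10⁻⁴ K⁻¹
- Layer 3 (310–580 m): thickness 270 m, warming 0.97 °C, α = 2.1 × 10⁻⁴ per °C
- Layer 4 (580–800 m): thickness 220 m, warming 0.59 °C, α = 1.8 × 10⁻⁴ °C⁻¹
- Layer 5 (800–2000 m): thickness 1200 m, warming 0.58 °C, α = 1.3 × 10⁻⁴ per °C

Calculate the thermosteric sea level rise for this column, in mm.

Layer 1: 1.2 × 140 × 2.9×10⁻⁴ = 0.04872 m
140–310 m: 3.1×10⁻⁴ × 1.6 × 170 = 0.08432 m
310–580 m: 270 × 2.1×10⁻⁴ × 0.97 = 0.054999 m
0.59 × 220 × 1.8×10⁻⁴ = 0.023364 m
Layer 5: 1200 × 0.58 × 1.3×10⁻⁴ = 0.09048 m
Δh = 0.04872 + 0.08432 + 0.054999 + 0.023364 + 0.09048 = 0.301883 m ≈ 302 mm

302 mm of thermosteric rise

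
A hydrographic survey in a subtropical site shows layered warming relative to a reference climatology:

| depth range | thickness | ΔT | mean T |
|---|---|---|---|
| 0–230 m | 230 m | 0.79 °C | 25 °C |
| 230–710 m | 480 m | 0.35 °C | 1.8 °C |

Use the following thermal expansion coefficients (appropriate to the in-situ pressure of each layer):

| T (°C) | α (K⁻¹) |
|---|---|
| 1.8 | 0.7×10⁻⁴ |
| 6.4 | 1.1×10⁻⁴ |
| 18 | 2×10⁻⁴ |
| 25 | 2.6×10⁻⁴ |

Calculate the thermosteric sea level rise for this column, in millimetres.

59.0 mm

Layer 1 at 25 °C → α = 2.6×10⁻⁴ K⁻¹
Layer 2 at 1.8 °C → α = 0.7×10⁻⁴ K⁻¹
0.79 × 2.6×10⁻⁴ × 230 = 0.047242 m
0.7×10⁻⁴ × 0.35 × 480 = 0.01176 m
Δh = 0.047242 + 0.01176 = 0.059002 m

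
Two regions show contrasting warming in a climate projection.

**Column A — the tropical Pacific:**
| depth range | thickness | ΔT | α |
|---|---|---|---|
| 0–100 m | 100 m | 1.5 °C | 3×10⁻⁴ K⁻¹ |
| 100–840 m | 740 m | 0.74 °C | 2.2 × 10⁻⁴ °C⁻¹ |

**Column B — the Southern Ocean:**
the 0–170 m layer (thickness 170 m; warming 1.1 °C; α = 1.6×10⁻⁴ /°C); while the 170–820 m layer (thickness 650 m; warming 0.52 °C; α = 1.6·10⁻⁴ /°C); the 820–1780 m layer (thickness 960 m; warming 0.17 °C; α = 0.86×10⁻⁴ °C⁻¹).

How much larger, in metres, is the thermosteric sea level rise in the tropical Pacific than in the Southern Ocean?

0.067 m larger

A Layer 1: 1.5 × 3×10⁻⁴ × 100 = 0.04500 m
A 100–840 m: 2.2×10⁻⁴ × 0.74 × 740 = 0.120472 m
A total: 0.165472 m
B Layer 1: 170 × 1.6×10⁻⁴ × 1.1 = 0.02992 m
B Layer 2: 0.52 × 650 × 1.6×10⁻⁴ = 0.05408 m
B Layer 3: 960 × 0.86×10⁻⁴ × 0.17 = 0.0140352 m
B total: 0.0980352 m
Difference: 0.165472 − 0.0980352 = 0.0674368 m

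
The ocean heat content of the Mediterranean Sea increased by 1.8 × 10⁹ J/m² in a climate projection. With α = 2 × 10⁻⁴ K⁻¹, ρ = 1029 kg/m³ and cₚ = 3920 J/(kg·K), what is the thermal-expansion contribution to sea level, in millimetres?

Δh = 89.2 mm

Δh = αQ/(ρcₚ) = 2×10⁻⁴ × 1.8×10⁹ / (1029 × 3920) ≈ 0.089249 m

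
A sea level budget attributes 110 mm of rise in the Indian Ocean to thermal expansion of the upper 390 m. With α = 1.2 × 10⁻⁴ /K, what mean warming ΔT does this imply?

2.35 °C

ΔT = Δh/(αH) = 0.11 / (1.2×10⁻⁴ × 390) ≈ 2.350 °C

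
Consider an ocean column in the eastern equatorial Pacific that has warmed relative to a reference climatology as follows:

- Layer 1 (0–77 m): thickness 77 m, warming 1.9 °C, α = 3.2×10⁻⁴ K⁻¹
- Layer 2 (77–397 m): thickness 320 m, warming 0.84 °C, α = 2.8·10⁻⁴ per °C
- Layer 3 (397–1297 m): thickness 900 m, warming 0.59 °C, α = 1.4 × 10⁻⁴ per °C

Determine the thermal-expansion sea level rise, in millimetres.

0–77 m: 3.2×10⁻⁴ × 77 × 1.9 = 0.046816 m
2.8×10⁻⁴ × 0.84 × 320 = 0.075264 m
397–1297 m: 0.59 × 900 × 1.4×10⁻⁴ = 0.07434 m
Δh = 0.046816 + 0.075264 + 0.07434 = 0.19642 m

about 196 mm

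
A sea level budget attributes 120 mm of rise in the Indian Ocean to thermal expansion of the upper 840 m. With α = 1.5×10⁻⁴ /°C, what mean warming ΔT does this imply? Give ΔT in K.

0.952 K

ΔT = Δh/(αH) = 0.12 / (1.5×10⁻⁴ × 840) ≈ 0.9524 K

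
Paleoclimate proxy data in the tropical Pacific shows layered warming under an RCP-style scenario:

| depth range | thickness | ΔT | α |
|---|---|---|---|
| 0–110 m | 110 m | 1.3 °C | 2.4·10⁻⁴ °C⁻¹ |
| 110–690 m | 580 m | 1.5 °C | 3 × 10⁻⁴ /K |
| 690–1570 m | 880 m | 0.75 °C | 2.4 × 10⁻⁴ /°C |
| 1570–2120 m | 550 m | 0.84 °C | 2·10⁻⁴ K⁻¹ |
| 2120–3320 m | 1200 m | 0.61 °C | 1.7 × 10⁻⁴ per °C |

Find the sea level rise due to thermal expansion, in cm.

Δh = 67.1 cm

0–110 m: 1.3 × 110 × 2.4×10⁻⁴ = 0.03432 m
Layer 2: 3×10⁻⁴ × 1.5 × 580 = 0.26100 m
690–1570 m: 2.4×10⁻⁴ × 0.75 × 880 = 0.15840 m
1570–2120 m: 2×10⁻⁴ × 0.84 × 550 = 0.09240 m
2120–3320 m: 0.61 × 1.7×10⁻⁴ × 1200 = 0.12444 m
Δh = 0.03432 + 0.26100 + 0.15840 + 0.09240 + 0.12444 = 0.67056 m ≈ 67.1 cm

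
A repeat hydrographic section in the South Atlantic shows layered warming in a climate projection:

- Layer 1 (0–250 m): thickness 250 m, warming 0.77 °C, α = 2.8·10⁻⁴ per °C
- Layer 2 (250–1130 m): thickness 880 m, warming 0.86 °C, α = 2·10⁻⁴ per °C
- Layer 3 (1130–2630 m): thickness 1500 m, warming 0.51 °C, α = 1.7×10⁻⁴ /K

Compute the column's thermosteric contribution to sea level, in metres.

Layer 1: 0.77 × 250 × 2.8×10⁻⁴ = 0.05390 m
Layer 2: 880 × 0.86 × 2×10⁻⁴ = 0.15136 m
Layer 3: 1.7×10⁻⁴ × 0.51 × 1500 = 0.13005 m
Δh = 0.05390 + 0.15136 + 0.13005 = 0.33531 m ≈ 0.34 m

Δh ≈ 0.34 m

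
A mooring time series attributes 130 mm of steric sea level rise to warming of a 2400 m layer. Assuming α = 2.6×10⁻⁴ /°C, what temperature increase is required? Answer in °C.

0.208 °C

ΔT = Δh/(αH) = 0.13 / (2.6×10⁻⁴ × 2400) ≈ 0.2083 °C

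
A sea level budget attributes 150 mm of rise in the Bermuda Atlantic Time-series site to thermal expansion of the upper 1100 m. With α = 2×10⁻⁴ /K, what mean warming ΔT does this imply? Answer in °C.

ΔT ≈ 0.68 °C

ΔT = Δh/(αH) = 0.15 / (2×10⁻⁴ × 1100) ≈ 0.6818 °C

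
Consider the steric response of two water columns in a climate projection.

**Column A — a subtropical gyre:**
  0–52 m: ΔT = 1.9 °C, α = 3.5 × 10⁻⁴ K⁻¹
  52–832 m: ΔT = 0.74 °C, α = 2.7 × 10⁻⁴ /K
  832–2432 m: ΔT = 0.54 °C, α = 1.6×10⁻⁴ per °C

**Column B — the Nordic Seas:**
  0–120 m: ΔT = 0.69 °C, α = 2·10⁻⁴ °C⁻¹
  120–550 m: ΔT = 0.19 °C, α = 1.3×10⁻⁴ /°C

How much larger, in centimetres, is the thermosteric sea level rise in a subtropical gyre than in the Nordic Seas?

A 52 × 1.9 × 3.5×10⁻⁴ = 0.03458 m
A 0.74 × 780 × 2.7×10⁻⁴ = 0.155844 m
A 0.54 × 1600 × 1.6×10⁻⁴ = 0.13824 m
A total: 0.328664 m
B Layer 1: 0.69 × 120 × 2×10⁻⁴ = 0.01656 m
B 120–550 m: 0.19 × 1.3×10⁻⁴ × 430 = 0.010621 m
B total: 0.027181 m
Difference: 0.328664 − 0.027181 = 0.301483 m

Δh_A − Δh_B ≈ 30 cm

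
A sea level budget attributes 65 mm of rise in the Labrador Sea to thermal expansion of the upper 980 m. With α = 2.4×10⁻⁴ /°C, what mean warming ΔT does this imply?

ΔT = Δh/(αH) = 0.065 / (2.4×10⁻⁴ × 980) ≈ 0.2764 K

0.276 K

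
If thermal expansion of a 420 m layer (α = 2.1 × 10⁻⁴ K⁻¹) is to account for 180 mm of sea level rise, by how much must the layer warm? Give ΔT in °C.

ΔT ≈ 2.0 °C

ΔT = Δh/(αH) = 0.18 / (2.1×10⁻⁴ × 420) ≈ 2.041 °C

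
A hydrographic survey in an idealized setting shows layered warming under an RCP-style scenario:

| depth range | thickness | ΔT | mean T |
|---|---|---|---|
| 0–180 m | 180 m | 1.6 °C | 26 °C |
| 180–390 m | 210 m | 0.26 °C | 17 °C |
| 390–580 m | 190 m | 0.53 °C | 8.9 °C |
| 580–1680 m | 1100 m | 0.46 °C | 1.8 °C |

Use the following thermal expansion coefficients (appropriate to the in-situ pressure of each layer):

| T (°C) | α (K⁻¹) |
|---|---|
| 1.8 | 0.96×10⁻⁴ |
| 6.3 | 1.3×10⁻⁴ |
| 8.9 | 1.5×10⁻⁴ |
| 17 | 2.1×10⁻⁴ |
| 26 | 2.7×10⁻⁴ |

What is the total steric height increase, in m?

about 0.153 m

Layer 1 at 26 °C → α = 2.7×10⁻⁴ K⁻¹
Layer 2 at 17 °C → α = 2.1×10⁻⁴ K⁻¹
Layer 3 at 8.9 °C → α = 1.5×10⁻⁴ K⁻¹
Layer 4 at 1.8 °C → α = 0.96×10⁻⁴ K⁻¹
2.7×10⁻⁴ × 180 × 1.6 = 0.07776 m
2.1×10⁻⁴ × 210 × 0.26 = 0.011466 m
390–580 m: 190 × 0.53 × 1.5×10⁻⁴ = 0.015105 m
580–1680 m: 0.96×10⁻⁴ × 0.46 × 1100 = 0.048576 m
Δh = 0.07776 + 0.011466 + 0.015105 + 0.048576 = 0.152907 m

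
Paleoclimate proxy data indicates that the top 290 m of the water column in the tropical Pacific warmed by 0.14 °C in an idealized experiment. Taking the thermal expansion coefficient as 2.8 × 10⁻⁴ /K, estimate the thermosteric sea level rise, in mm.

Δh = αΔT·H = 2.8×10⁻⁴ × 0.14 × 290 = 0.011368 m

11.4 mm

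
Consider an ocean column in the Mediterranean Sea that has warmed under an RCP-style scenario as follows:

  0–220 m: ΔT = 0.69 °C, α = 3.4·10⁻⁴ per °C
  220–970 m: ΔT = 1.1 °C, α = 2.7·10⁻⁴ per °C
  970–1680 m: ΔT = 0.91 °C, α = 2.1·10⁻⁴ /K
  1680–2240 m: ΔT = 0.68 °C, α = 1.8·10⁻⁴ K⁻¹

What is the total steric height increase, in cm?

47.9 cm of thermosteric rise

0–220 m: 3.4×10⁻⁴ × 0.69 × 220 = 0.051612 m
220–970 m: 2.7×10⁻⁴ × 750 × 1.1 = 0.22275 m
Layer 3: 710 × 0.91 × 2.1×10⁻⁴ = 0.135681 m
560 × 0.68 × 1.8×10⁻⁴ = 0.068544 m
Δh = 0.051612 + 0.22275 + 0.135681 + 0.068544 = 0.478587 m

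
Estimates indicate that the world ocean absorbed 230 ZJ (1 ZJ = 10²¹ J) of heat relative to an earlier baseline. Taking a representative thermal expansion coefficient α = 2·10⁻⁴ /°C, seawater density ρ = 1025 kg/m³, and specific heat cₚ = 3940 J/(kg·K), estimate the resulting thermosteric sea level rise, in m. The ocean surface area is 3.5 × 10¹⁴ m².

Per unit area: Q = 230×10²¹ / (3.5×10¹⁴) ≈ 6.571×10⁸ J/m²
Δh = αQ/(ρcₚ) = 2×10⁻⁴ × 6.571×10⁸ / (1025 × 3940) ≈ 0.032542 m

about 0.0325 m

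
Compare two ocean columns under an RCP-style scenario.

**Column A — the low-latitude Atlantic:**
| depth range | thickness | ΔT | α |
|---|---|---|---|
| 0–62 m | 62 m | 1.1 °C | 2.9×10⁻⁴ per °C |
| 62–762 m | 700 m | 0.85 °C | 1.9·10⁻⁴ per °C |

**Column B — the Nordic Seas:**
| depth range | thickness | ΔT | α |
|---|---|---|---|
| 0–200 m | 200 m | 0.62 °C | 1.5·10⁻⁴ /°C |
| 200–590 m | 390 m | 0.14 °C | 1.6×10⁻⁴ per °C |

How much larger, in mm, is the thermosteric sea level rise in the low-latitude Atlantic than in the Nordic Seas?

105 mm

A Layer 1: 2.9×10⁻⁴ × 62 × 1.1 = 0.019778 m
A Layer 2: 1.9×10⁻⁴ × 700 × 0.85 = 0.11305 m
A total: 0.132828 m
B Layer 1: 0.62 × 200 × 1.5×10⁻⁴ = 0.01860 m
B Layer 2: 1.6×10⁻⁴ × 390 × 0.14 = 0.008736 m
B total: 0.027336 m
Difference: 0.132828 − 0.027336 = 0.105492 m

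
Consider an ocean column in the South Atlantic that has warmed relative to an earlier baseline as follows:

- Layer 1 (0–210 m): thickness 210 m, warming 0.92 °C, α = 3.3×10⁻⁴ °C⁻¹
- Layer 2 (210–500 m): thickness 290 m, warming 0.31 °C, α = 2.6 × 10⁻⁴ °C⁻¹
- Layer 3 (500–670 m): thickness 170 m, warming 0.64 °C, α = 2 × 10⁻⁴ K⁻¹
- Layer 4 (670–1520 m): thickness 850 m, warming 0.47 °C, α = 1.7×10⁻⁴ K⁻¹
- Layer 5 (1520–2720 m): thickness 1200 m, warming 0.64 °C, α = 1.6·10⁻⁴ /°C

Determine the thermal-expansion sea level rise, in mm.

Layer 1: 210 × 0.92 × 3.3×10⁻⁴ = 0.063756 m
210–500 m: 2.6×10⁻⁴ × 290 × 0.31 = 0.023374 m
170 × 0.64 × 2×10⁻⁴ = 0.02176 m
670–1520 m: 850 × 0.47 × 1.7×10⁻⁴ = 0.067915 m
0.64 × 1.6×10⁻⁴ × 1200 = 0.12288 m
Δh = 0.063756 + 0.023374 + 0.02176 + 0.067915 + 0.12288 = 0.299685 m

Δh ≈ 300 mm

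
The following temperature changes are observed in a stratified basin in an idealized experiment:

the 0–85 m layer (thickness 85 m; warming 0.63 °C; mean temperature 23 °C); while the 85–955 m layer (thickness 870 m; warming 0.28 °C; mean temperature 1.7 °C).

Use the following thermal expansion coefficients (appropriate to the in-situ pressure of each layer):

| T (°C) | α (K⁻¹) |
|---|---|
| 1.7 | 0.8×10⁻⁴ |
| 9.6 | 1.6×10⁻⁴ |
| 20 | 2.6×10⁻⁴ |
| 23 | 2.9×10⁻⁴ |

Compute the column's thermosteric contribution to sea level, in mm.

Layer 1 at 23 °C → α = 2.9×10⁻⁴ K⁻¹
Layer 2 at 1.7 °C → α = 0.8×10⁻⁴ K⁻¹
0–85 m: 2.9×10⁻⁴ × 0.63 × 85 = 0.0155295 m
0.8×10⁻⁴ × 0.28 × 870 = 0.019488 m
Δh = 0.0155295 + 0.019488 = 0.0350175 m

Δh ≈ 35.0 mm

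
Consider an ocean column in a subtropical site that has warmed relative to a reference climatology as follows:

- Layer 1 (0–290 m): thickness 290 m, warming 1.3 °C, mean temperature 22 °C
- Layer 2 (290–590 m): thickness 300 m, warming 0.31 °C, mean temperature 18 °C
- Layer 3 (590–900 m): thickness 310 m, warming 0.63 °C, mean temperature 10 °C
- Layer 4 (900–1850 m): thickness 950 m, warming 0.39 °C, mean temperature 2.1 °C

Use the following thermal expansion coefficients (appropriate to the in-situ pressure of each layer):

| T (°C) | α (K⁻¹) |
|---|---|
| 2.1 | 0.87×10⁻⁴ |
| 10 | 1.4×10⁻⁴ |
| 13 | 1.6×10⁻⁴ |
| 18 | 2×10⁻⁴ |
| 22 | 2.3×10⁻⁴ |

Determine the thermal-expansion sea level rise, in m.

Layer 1 at 22 °C → α = 2.3×10⁻⁴ K⁻¹
Layer 2 at 18 °C → α = 2×10⁻⁴ K⁻¹
Layer 3 at 10 °C → α = 1.4×10⁻⁴ K⁻¹
Layer 4 at 2.1 °C → α = 0.87×10⁻⁴ K⁻¹
290 × 1.3 × 2.3×10⁻⁴ = 0.08671 m
Layer 2: 2×10⁻⁴ × 0.31 × 300 = 0.01860 m
0.63 × 310 × 1.4×10⁻⁴ = 0.027342 m
Layer 4: 950 × 0.87×10⁻⁴ × 0.39 = 0.0322335 m
Δh = 0.08671 + 0.01860 + 0.027342 + 0.0322335 = 0.1648855 m

0.165 m of thermosteric rise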